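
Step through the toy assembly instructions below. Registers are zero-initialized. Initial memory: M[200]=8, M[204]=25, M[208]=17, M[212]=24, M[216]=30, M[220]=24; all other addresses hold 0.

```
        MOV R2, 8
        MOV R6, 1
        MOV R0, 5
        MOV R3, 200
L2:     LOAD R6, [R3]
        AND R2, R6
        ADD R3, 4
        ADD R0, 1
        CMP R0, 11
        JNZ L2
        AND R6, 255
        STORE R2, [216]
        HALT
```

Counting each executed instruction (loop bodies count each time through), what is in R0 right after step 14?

MOV R2, 8 → R2=8
MOV R6, 1 → R6=1
MOV R0, 5 → R0=5
MOV R3, 200 → R3=200
LOAD R6, [R3] → R6=M[200]=8
AND R2, R6 → R2=8&8=8
ADD R3, 4 → R3=200+4=204
ADD R0, 1 → R0=5+1=6
CMP R0, 11  (cmp 6,11)
JNZ L2: taken
LOAD R6, [R3] → R6=M[204]=25
AND R2, R6 → R2=8&25=8
ADD R3, 4 → R3=204+4=208
ADD R0, 1 → R0=6+1=7
After step 14: R0 = 7.

7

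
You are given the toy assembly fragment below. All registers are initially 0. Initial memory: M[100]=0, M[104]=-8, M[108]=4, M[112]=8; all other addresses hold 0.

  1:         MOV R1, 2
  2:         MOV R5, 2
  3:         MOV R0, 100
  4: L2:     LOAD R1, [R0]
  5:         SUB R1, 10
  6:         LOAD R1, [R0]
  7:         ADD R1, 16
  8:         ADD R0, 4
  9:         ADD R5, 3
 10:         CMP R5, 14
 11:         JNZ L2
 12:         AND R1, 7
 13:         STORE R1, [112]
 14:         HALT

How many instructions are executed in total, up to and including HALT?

38

MOV R1, 2 → R1=2
MOV R5, 2 → R5=2
MOV R0, 100 → R0=100
LOAD R1, [R0] → R1=M[100]=0
SUB R1, 10 → R1=0-10=-10
LOAD R1, [R0] → R1=M[100]=0
ADD R1, 16 → R1=0+16=16
ADD R0, 4 → R0=100+4=104
ADD R5, 3 → R5=2+3=5
CMP R5, 14  (cmp 5,14)
JNZ L2: taken
LOAD R1, [R0] → R1=M[104]=-8
SUB R1, 10 → R1=(-8)-10=-18
LOAD R1, [R0] → R1=M[104]=-8
ADD R1, 16 → R1=(-8)+16=8
ADD R0, 4 → R0=104+4=108
ADD R5, 3 → R5=5+3=8
CMP R5, 14  (cmp 8,14)
JNZ L2: taken
LOAD R1, [R0] → R1=M[108]=4
SUB R1, 10 → R1=4-10=-6
LOAD R1, [R0] → R1=M[108]=4
ADD R1, 16 → R1=4+16=20
ADD R0, 4 → R0=108+4=112
ADD R5, 3 → R5=8+3=11
CMP R5, 14  (cmp 11,14)
JNZ L2: taken
LOAD R1, [R0] → R1=M[112]=8
SUB R1, 10 → R1=8-10=-2
LOAD R1, [R0] → R1=M[112]=8
ADD R1, 16 → R1=8+16=24
ADD R0, 4 → R0=112+4=116
ADD R5, 3 → R5=11+3=14
CMP R5, 14  (cmp 14,14)
JNZ L2: not taken
AND R1, 7 → R1=24&7=0
STORE R1, [112] → M[112]=0
halt.
Total executed instructions: 38.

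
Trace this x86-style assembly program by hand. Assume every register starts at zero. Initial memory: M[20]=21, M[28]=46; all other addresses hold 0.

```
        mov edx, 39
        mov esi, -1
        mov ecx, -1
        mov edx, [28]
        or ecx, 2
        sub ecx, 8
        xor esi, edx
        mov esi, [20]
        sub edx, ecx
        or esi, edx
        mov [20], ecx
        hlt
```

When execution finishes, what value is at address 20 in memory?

-9

after mov edx, 39: edx=39
after mov esi, -1: esi=-1
after mov ecx, -1: ecx=-1
after mov edx, [28]: edx=M[28]=46
after or ecx, 2: ecx=(-1)|2=-1
after sub ecx, 8: ecx=(-1)-8=-9
after xor esi, edx: esi=(-1)^46=-47
after mov esi, [20]: esi=M[20]=21
after sub edx, ecx: edx=46-(-9)=55
after or esi, edx: esi=21|55=55
mov [20], ecx → M[20]=-9
halt.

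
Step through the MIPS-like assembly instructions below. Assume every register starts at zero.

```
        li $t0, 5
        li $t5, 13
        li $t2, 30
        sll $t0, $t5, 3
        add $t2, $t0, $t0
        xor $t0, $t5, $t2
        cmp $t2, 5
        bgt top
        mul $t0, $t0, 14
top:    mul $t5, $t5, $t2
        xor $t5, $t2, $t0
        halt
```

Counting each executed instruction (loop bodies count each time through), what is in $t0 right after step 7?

after li $t0, 5: $t0=5
after li $t5, 13: $t5=13
after li $t2, 30: $t2=30
after sll $t0, $t5, 3: $t0=13<<3=104
after add $t2, $t0, $t0: $t2=104+104=208
after xor $t0, $t5, $t2: $t0=13^208=221
cmp $t2, 5  (cmp 208,5)
After step 7: $t0 = 221.

221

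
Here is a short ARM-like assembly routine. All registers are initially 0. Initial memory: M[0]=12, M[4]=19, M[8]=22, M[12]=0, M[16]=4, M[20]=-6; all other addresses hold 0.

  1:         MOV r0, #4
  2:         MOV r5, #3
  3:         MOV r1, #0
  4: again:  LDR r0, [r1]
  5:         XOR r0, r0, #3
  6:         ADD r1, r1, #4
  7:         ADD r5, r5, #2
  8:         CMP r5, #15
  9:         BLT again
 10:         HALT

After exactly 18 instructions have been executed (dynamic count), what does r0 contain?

r0=4
r5=3
r1=0
r0=M[0]=12
r0=12^3=15
r1=0+4=4
r5=3+2=5
CMP r5, #15  (cmp 5,15)
BLT again: taken
r0=M[4]=19
r0=19^3=16
r1=4+4=8
r5=5+2=7
CMP r5, #15  (cmp 7,15)
BLT again: taken
r0=M[8]=22
r0=22^3=21
r1=8+4=12
After step 18: r0 = 21.

21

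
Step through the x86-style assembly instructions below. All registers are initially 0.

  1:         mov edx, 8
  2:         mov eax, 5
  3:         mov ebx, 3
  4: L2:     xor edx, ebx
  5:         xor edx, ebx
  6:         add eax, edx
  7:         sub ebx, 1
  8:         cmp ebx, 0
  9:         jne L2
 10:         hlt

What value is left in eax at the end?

after mov edx, 8: edx=8
after mov eax, 5: eax=5
after mov ebx, 3: ebx=3
after xor edx, ebx: edx=8^3=11
after xor edx, ebx: edx=11^3=8
after add eax, edx: eax=5+8=13
after sub ebx, 1: ebx=3-1=2
cmp ebx, 0  (cmp 2,0)
jne L2: taken
after xor edx, ebx: edx=8^2=10
after xor edx, ebx: edx=10^2=8
after add eax, edx: eax=13+8=21
after sub ebx, 1: ebx=2-1=1
cmp ebx, 0  (cmp 1,0)
jne L2: taken
after xor edx, ebx: edx=8^1=9
after xor edx, ebx: edx=9^1=8
after add eax, edx: eax=21+8=29
after sub ebx, 1: ebx=1-1=0
cmp ebx, 0  (cmp 0,0)
jne L2: not taken
halt.

29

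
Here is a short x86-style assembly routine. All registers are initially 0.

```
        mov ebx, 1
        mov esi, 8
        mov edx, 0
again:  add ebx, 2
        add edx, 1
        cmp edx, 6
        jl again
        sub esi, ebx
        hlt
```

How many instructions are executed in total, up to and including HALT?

after mov ebx, 1: ebx=1
after mov esi, 8: esi=8
after mov edx, 0: edx=0
after add ebx, 2: ebx=1+2=3
after add edx, 1: edx=0+1=1
cmp edx, 6  (cmp 1,6)
jl again: taken
after add ebx, 2: ebx=3+2=5
after add edx, 1: edx=1+1=2
cmp edx, 6  (cmp 2,6)
jl again: taken
after add ebx, 2: ebx=5+2=7
after add edx, 1: edx=2+1=3
cmp edx, 6  (cmp 3,6)
jl again: taken
after add ebx, 2: ebx=7+2=9
after add edx, 1: edx=3+1=4
cmp edx, 6  (cmp 4,6)
jl again: taken
after add ebx, 2: ebx=9+2=11
after add edx, 1: edx=4+1=5
cmp edx, 6  (cmp 5,6)
jl again: taken
after add ebx, 2: ebx=11+2=13
after add edx, 1: edx=5+1=6
cmp edx, 6  (cmp 6,6)
jl again: not taken
after sub esi, ebx: esi=8-13=-5
halt.
Total executed instructions: 29.

29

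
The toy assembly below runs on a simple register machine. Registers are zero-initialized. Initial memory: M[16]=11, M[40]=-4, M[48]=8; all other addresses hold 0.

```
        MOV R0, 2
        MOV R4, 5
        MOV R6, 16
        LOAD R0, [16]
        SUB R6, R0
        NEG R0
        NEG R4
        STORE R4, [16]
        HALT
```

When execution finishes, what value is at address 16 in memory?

MOV R0, 2 → R0=2
MOV R4, 5 → R4=5
MOV R6, 16 → R6=16
LOAD R0, [16] → R0=M[16]=11
SUB R6, R0 → R6=16-11=5
NEG R0 → R0=-(11)=-11
NEG R4 → R4=-(5)=-5
STORE R4, [16] → M[16]=-5
halt.

-5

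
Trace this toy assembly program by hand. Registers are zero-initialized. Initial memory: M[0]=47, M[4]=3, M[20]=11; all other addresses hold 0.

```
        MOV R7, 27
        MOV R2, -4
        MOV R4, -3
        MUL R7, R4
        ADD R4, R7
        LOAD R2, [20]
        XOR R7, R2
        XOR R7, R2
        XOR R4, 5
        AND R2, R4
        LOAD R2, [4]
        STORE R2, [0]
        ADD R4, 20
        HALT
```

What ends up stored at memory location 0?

MOV R7, 27 → R7=27
MOV R2, -4 → R2=-4
MOV R4, -3 → R4=-3
MUL R7, R4 → R7=27*(-3)=-81
ADD R4, R7 → R4=(-3)+(-81)=-84
LOAD R2, [20] → R2=M[20]=11
XOR R7, R2 → R7=(-81)^11=-92
XOR R7, R2 → R7=(-92)^11=-81
XOR R4, 5 → R4=(-84)^5=-87
AND R2, R4 → R2=11&(-87)=9
LOAD R2, [4] → R2=M[4]=3
STORE R2, [0] → M[0]=3
ADD R4, 20 → R4=(-87)+20=-67
halt.

3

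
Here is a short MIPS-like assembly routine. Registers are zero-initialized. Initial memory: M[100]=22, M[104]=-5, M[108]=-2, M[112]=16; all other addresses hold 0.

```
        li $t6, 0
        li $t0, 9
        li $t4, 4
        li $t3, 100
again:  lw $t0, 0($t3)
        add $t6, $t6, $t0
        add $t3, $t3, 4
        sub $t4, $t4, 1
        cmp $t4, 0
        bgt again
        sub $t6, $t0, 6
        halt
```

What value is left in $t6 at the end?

after li $t6, 0: $t6=0
after li $t0, 9: $t0=9
after li $t4, 4: $t4=4
after li $t3, 100: $t3=100
after lw $t0, 0($t3): $t0=M[100]=22
after add $t6, $t6, $t0: $t6=0+22=22
after add $t3, $t3, 4: $t3=100+4=104
after sub $t4, $t4, 1: $t4=4-1=3
cmp $t4, 0  (cmp 3,0)
bgt again: taken
after lw $t0, 0($t3): $t0=M[104]=-5
after add $t6, $t6, $t0: $t6=22+(-5)=17
after add $t3, $t3, 4: $t3=104+4=108
after sub $t4, $t4, 1: $t4=3-1=2
cmp $t4, 0  (cmp 2,0)
bgt again: taken
after lw $t0, 0($t3): $t0=M[108]=-2
after add $t6, $t6, $t0: $t6=17+(-2)=15
after add $t3, $t3, 4: $t3=108+4=112
after sub $t4, $t4, 1: $t4=2-1=1
cmp $t4, 0  (cmp 1,0)
bgt again: taken
after lw $t0, 0($t3): $t0=M[112]=16
after add $t6, $t6, $t0: $t6=15+16=31
after add $t3, $t3, 4: $t3=112+4=116
after sub $t4, $t4, 1: $t4=1-1=0
cmp $t4, 0  (cmp 0,0)
bgt again: not taken
after sub $t6, $t0, 6: $t6=16-6=10
halt.

10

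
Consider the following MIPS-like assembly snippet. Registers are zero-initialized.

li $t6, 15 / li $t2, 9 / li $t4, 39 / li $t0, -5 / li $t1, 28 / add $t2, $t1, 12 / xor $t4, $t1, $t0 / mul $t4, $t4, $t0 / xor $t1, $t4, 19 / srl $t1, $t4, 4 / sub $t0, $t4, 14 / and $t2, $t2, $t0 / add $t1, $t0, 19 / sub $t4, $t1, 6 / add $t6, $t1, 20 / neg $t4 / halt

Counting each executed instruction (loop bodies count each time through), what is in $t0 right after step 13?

111

$t6=15
$t2=9
$t4=39
$t0=-5
$t1=28
$t2=28+12=40
$t4=28^(-5)=-25
$t4=(-25)*(-5)=125
$t1=125^19=110
$t1=125>>4=7
$t0=125-14=111
$t2=40&111=40
$t1=111+19=130
After step 13: $t0 = 111.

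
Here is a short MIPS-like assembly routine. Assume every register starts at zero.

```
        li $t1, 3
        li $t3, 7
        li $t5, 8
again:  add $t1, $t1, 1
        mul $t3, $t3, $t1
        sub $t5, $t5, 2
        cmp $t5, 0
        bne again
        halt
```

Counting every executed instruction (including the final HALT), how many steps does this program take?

$t1=3
$t3=7
$t5=8
$t1=3+1=4
$t3=7*4=28
$t5=8-2=6
cmp $t5, 0  (cmp 6,0)
bne again: taken
$t1=4+1=5
$t3=28*5=140
$t5=6-2=4
cmp $t5, 0  (cmp 4,0)
bne again: taken
$t1=5+1=6
$t3=140*6=840
$t5=4-2=2
cmp $t5, 0  (cmp 2,0)
bne again: taken
$t1=6+1=7
$t3=840*7=5880
$t5=2-2=0
cmp $t5, 0  (cmp 0,0)
bne again: not taken
halt.
Total executed instructions: 24.

24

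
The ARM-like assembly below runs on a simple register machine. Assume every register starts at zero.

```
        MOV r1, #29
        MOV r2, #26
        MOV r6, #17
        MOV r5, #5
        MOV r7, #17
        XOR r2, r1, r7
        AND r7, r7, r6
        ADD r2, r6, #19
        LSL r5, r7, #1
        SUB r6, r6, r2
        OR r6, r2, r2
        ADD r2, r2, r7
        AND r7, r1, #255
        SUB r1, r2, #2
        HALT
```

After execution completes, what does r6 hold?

36

MOV r1, #29 → r1=29
MOV r2, #26 → r2=26
MOV r6, #17 → r6=17
MOV r5, #5 → r5=5
MOV r7, #17 → r7=17
XOR r2, r1, r7 → r2=29^17=12
AND r7, r7, r6 → r7=17&17=17
ADD r2, r6, #19 → r2=17+19=36
LSL r5, r7, #1 → r5=17<<1=34
SUB r6, r6, r2 → r6=17-36=-19
OR r6, r2, r2 → r6=36|36=36
ADD r2, r2, r7 → r2=36+17=53
AND r7, r1, #255 → r7=29&255=29
SUB r1, r2, #2 → r1=53-2=51
halt.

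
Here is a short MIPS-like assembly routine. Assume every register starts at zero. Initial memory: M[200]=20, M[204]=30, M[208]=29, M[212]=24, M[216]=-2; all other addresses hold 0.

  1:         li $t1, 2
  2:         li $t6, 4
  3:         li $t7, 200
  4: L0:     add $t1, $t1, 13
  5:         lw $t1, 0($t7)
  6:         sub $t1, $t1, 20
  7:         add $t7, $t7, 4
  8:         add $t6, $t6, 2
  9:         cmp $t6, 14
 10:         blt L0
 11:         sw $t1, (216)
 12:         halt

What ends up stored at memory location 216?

-22

$t1=2
$t6=4
$t7=200
$t1=2+13=15
$t1=M[200]=20
$t1=20-20=0
$t7=200+4=204
$t6=4+2=6
cmp $t6, 14  (cmp 6,14)
blt L0: taken
$t1=0+13=13
$t1=M[204]=30
$t1=30-20=10
$t7=204+4=208
$t6=6+2=8
cmp $t6, 14  (cmp 8,14)
blt L0: taken
$t1=10+13=23
$t1=M[208]=29
$t1=29-20=9
$t7=208+4=212
$t6=8+2=10
cmp $t6, 14  (cmp 10,14)
blt L0: taken
$t1=9+13=22
$t1=M[212]=24
$t1=24-20=4
$t7=212+4=216
$t6=10+2=12
cmp $t6, 14  (cmp 12,14)
blt L0: taken
$t1=4+13=17
$t1=M[216]=-2
$t1=(-2)-20=-22
$t7=216+4=220
$t6=12+2=14
cmp $t6, 14  (cmp 14,14)
blt L0: not taken
sw $t1, (216) → M[216]=-22
halt.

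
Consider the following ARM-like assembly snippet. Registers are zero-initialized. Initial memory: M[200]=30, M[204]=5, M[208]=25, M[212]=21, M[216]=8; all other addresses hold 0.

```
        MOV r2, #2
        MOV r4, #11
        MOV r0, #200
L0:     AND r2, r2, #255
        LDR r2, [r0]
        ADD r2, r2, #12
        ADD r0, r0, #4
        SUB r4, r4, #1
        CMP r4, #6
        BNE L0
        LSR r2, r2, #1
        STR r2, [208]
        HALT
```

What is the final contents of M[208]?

r2=2
r4=11
r0=200
r2=2&255=2
r2=M[200]=30
r2=30+12=42
r0=200+4=204
r4=11-1=10
CMP r4, #6  (cmp 10,6)
BNE L0: taken
r2=42&255=42
r2=M[204]=5
r2=5+12=17
r0=204+4=208
r4=10-1=9
CMP r4, #6  (cmp 9,6)
BNE L0: taken
r2=17&255=17
r2=M[208]=25
r2=25+12=37
r0=208+4=212
r4=9-1=8
CMP r4, #6  (cmp 8,6)
BNE L0: taken
r2=37&255=37
r2=M[212]=21
r2=21+12=33
r0=212+4=216
r4=8-1=7
CMP r4, #6  (cmp 7,6)
BNE L0: taken
r2=33&255=33
r2=M[216]=8
r2=8+12=20
r0=216+4=220
r4=7-1=6
CMP r4, #6  (cmp 6,6)
BNE L0: not taken
r2=20>>1=10
STR r2, [208] → M[208]=10
halt.

10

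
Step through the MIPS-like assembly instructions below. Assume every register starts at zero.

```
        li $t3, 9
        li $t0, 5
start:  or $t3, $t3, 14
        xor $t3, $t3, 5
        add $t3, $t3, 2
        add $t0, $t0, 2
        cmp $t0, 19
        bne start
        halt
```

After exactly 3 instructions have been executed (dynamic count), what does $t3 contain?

15

after li $t3, 9: $t3=9
after li $t0, 5: $t0=5
after or $t3, $t3, 14: $t3=9|14=15
After step 3: $t3 = 15.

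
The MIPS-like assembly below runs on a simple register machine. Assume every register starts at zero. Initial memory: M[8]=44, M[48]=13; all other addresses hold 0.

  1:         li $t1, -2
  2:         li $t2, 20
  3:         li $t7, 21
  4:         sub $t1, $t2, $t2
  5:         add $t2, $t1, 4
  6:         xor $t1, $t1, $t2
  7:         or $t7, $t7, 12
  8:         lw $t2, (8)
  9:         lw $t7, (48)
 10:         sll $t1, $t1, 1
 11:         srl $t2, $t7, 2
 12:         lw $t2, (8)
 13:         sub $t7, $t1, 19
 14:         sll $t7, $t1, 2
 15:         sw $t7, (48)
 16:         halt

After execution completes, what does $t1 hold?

li $t1, -2 → $t1=-2
li $t2, 20 → $t2=20
li $t7, 21 → $t7=21
sub $t1, $t2, $t2 → $t1=20-20=0
add $t2, $t1, 4 → $t2=0+4=4
xor $t1, $t1, $t2 → $t1=0^4=4
or $t7, $t7, 12 → $t7=21|12=29
lw $t2, (8) → $t2=M[8]=44
lw $t7, (48) → $t7=M[48]=13
sll $t1, $t1, 1 → $t1=4<<1=8
srl $t2, $t7, 2 → $t2=13>>2=3
lw $t2, (8) → $t2=M[8]=44
sub $t7, $t1, 19 → $t7=8-19=-11
sll $t7, $t1, 2 → $t7=8<<2=32
sw $t7, (48) → M[48]=32
halt.

8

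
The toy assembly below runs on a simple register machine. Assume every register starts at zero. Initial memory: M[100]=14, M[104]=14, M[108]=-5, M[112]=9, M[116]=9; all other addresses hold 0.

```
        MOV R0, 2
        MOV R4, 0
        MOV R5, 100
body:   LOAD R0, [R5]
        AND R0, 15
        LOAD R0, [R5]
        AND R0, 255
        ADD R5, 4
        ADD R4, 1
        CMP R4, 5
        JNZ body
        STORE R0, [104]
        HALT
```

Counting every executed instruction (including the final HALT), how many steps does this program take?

45

MOV R0, 2 → R0=2
MOV R4, 0 → R4=0
MOV R5, 100 → R5=100
LOAD R0, [R5] → R0=M[100]=14
AND R0, 15 → R0=14&15=14
LOAD R0, [R5] → R0=M[100]=14
AND R0, 255 → R0=14&255=14
ADD R5, 4 → R5=100+4=104
ADD R4, 1 → R4=0+1=1
CMP R4, 5  (cmp 1,5)
JNZ body: taken
LOAD R0, [R5] → R0=M[104]=14
AND R0, 15 → R0=14&15=14
LOAD R0, [R5] → R0=M[104]=14
AND R0, 255 → R0=14&255=14
ADD R5, 4 → R5=104+4=108
ADD R4, 1 → R4=1+1=2
CMP R4, 5  (cmp 2,5)
JNZ body: taken
LOAD R0, [R5] → R0=M[108]=-5
AND R0, 15 → R0=(-5)&15=11
LOAD R0, [R5] → R0=M[108]=-5
AND R0, 255 → R0=(-5)&255=251
ADD R5, 4 → R5=108+4=112
ADD R4, 1 → R4=2+1=3
CMP R4, 5  (cmp 3,5)
JNZ body: taken
LOAD R0, [R5] → R0=M[112]=9
AND R0, 15 → R0=9&15=9
LOAD R0, [R5] → R0=M[112]=9
AND R0, 255 → R0=9&255=9
ADD R5, 4 → R5=112+4=116
ADD R4, 1 → R4=3+1=4
CMP R4, 5  (cmp 4,5)
JNZ body: taken
LOAD R0, [R5] → R0=M[116]=9
AND R0, 15 → R0=9&15=9
LOAD R0, [R5] → R0=M[116]=9
AND R0, 255 → R0=9&255=9
ADD R5, 4 → R5=116+4=120
ADD R4, 1 → R4=4+1=5
CMP R4, 5  (cmp 5,5)
JNZ body: not taken
STORE R0, [104] → M[104]=9
halt.
Total executed instructions: 45.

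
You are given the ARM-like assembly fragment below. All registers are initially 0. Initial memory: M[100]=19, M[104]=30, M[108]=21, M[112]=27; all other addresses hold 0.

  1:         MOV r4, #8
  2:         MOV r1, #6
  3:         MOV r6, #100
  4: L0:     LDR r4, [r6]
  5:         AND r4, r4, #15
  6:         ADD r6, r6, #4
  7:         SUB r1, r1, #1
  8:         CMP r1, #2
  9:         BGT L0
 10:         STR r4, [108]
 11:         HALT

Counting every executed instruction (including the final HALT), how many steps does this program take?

after MOV r4, #8: r4=8
after MOV r1, #6: r1=6
after MOV r6, #100: r6=100
after LDR r4, [r6]: r4=M[100]=19
after AND r4, r4, #15: r4=19&15=3
after ADD r6, r6, #4: r6=100+4=104
after SUB r1, r1, #1: r1=6-1=5
CMP r1, #2  (cmp 5,2)
BGT L0: taken
after LDR r4, [r6]: r4=M[104]=30
after AND r4, r4, #15: r4=30&15=14
after ADD r6, r6, #4: r6=104+4=108
after SUB r1, r1, #1: r1=5-1=4
CMP r1, #2  (cmp 4,2)
BGT L0: taken
after LDR r4, [r6]: r4=M[108]=21
after AND r4, r4, #15: r4=21&15=5
after ADD r6, r6, #4: r6=108+4=112
after SUB r1, r1, #1: r1=4-1=3
CMP r1, #2  (cmp 3,2)
BGT L0: taken
after LDR r4, [r6]: r4=M[112]=27
after AND r4, r4, #15: r4=27&15=11
after ADD r6, r6, #4: r6=112+4=116
after SUB r1, r1, #1: r1=3-1=2
CMP r1, #2  (cmp 2,2)
BGT L0: not taken
STR r4, [108] → M[108]=11
halt.
Total executed instructions: 29.

29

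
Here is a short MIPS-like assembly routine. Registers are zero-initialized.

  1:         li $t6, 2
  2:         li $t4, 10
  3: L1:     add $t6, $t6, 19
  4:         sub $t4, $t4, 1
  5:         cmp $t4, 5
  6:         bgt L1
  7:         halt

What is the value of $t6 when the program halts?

li $t6, 2 → $t6=2
li $t4, 10 → $t4=10
add $t6, $t6, 19 → $t6=2+19=21
sub $t4, $t4, 1 → $t4=10-1=9
cmp $t4, 5  (cmp 9,5)
bgt L1: taken
add $t6, $t6, 19 → $t6=21+19=40
sub $t4, $t4, 1 → $t4=9-1=8
cmp $t4, 5  (cmp 8,5)
bgt L1: taken
add $t6, $t6, 19 → $t6=40+19=59
sub $t4, $t4, 1 → $t4=8-1=7
cmp $t4, 5  (cmp 7,5)
bgt L1: taken
add $t6, $t6, 19 → $t6=59+19=78
sub $t4, $t4, 1 → $t4=7-1=6
cmp $t4, 5  (cmp 6,5)
bgt L1: taken
add $t6, $t6, 19 → $t6=78+19=97
sub $t4, $t4, 1 → $t4=6-1=5
cmp $t4, 5  (cmp 5,5)
bgt L1: not taken
halt.

97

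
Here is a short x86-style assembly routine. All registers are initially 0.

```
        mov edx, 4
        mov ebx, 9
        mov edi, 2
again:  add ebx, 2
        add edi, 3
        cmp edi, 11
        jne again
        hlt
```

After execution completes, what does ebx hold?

15

edx=4
ebx=9
edi=2
ebx=9+2=11
edi=2+3=5
cmp edi, 11  (cmp 5,11)
jne again: taken
ebx=11+2=13
edi=5+3=8
cmp edi, 11  (cmp 8,11)
jne again: taken
ebx=13+2=15
edi=8+3=11
cmp edi, 11  (cmp 11,11)
jne again: not taken
halt.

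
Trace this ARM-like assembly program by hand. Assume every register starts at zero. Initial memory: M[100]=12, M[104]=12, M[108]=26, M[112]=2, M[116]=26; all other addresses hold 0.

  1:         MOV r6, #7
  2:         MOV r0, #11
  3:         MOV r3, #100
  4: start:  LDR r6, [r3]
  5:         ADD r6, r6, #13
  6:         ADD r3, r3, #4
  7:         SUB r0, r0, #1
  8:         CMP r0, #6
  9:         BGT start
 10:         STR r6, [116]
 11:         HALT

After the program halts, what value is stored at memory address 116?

39

after MOV r6, #7: r6=7
after MOV r0, #11: r0=11
after MOV r3, #100: r3=100
after LDR r6, [r3]: r6=M[100]=12
after ADD r6, r6, #13: r6=12+13=25
after ADD r3, r3, #4: r3=100+4=104
after SUB r0, r0, #1: r0=11-1=10
CMP r0, #6  (cmp 10,6)
BGT start: taken
after LDR r6, [r3]: r6=M[104]=12
after ADD r6, r6, #13: r6=12+13=25
after ADD r3, r3, #4: r3=104+4=108
after SUB r0, r0, #1: r0=10-1=9
CMP r0, #6  (cmp 9,6)
BGT start: taken
after LDR r6, [r3]: r6=M[108]=26
after ADD r6, r6, #13: r6=26+13=39
after ADD r3, r3, #4: r3=108+4=112
after SUB r0, r0, #1: r0=9-1=8
CMP r0, #6  (cmp 8,6)
BGT start: taken
after LDR r6, [r3]: r6=M[112]=2
after ADD r6, r6, #13: r6=2+13=15
after ADD r3, r3, #4: r3=112+4=116
after SUB r0, r0, #1: r0=8-1=7
CMP r0, #6  (cmp 7,6)
BGT start: taken
after LDR r6, [r3]: r6=M[116]=26
after ADD r6, r6, #13: r6=26+13=39
after ADD r3, r3, #4: r3=116+4=120
after SUB r0, r0, #1: r0=7-1=6
CMP r0, #6  (cmp 6,6)
BGT start: not taken
STR r6, [116] → M[116]=39
halt.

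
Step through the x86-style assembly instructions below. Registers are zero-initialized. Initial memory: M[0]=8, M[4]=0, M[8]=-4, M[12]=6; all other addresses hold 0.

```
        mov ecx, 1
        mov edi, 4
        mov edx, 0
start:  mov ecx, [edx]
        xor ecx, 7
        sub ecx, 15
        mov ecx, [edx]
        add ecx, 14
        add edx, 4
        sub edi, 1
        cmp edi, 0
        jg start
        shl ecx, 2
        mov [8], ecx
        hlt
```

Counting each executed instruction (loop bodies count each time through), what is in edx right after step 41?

16

ecx=1
edi=4
edx=0
ecx=M[0]=8
ecx=8^7=15
ecx=15-15=0
ecx=M[0]=8
ecx=8+14=22
edx=0+4=4
edi=4-1=3
cmp edi, 0  (cmp 3,0)
jg start: taken
ecx=M[4]=0
ecx=0^7=7
ecx=7-15=-8
ecx=M[4]=0
ecx=0+14=14
edx=4+4=8
edi=3-1=2
cmp edi, 0  (cmp 2,0)
jg start: taken
ecx=M[8]=-4
ecx=(-4)^7=-5
ecx=(-5)-15=-20
ecx=M[8]=-4
ecx=(-4)+14=10
edx=8+4=12
edi=2-1=1
cmp edi, 0  (cmp 1,0)
jg start: taken
ecx=M[12]=6
ecx=6^7=1
ecx=1-15=-14
ecx=M[12]=6
ecx=6+14=20
edx=12+4=16
edi=1-1=0
cmp edi, 0  (cmp 0,0)
jg start: not taken
ecx=20<<2=80
mov [8], ecx → M[8]=80
After step 41: edx = 16.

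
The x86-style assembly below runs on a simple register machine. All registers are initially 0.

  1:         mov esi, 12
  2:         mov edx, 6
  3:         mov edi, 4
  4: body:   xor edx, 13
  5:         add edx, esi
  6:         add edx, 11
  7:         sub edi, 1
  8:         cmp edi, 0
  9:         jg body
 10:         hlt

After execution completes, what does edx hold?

134

after mov esi, 12: esi=12
after mov edx, 6: edx=6
after mov edi, 4: edi=4
after xor edx, 13: edx=6^13=11
after add edx, esi: edx=11+12=23
after add edx, 11: edx=23+11=34
after sub edi, 1: edi=4-1=3
cmp edi, 0  (cmp 3,0)
jg body: taken
after xor edx, 13: edx=34^13=47
after add edx, esi: edx=47+12=59
after add edx, 11: edx=59+11=70
after sub edi, 1: edi=3-1=2
cmp edi, 0  (cmp 2,0)
jg body: taken
after xor edx, 13: edx=70^13=75
after add edx, esi: edx=75+12=87
after add edx, 11: edx=87+11=98
after sub edi, 1: edi=2-1=1
cmp edi, 0  (cmp 1,0)
jg body: taken
after xor edx, 13: edx=98^13=111
after add edx, esi: edx=111+12=123
after add edx, 11: edx=123+11=134
after sub edi, 1: edi=1-1=0
cmp edi, 0  (cmp 0,0)
jg body: not taken
halt.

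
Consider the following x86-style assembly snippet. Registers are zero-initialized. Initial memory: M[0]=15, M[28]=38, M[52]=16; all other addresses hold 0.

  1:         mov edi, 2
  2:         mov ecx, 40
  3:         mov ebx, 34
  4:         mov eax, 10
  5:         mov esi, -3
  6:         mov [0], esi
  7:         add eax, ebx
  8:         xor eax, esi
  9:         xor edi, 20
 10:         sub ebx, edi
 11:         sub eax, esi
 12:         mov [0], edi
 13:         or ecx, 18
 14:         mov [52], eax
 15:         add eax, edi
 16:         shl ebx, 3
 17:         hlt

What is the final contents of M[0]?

22

mov edi, 2 → edi=2
mov ecx, 40 → ecx=40
mov ebx, 34 → ebx=34
mov eax, 10 → eax=10
mov esi, -3 → esi=-3
mov [0], esi → M[0]=-3
add eax, ebx → eax=10+34=44
xor eax, esi → eax=44^(-3)=-47
xor edi, 20 → edi=2^20=22
sub ebx, edi → ebx=34-22=12
sub eax, esi → eax=(-47)-(-3)=-44
mov [0], edi → M[0]=22
or ecx, 18 → ecx=40|18=58
mov [52], eax → M[52]=-44
add eax, edi → eax=(-44)+22=-22
shl ebx, 3 → ebx=12<<3=96
halt.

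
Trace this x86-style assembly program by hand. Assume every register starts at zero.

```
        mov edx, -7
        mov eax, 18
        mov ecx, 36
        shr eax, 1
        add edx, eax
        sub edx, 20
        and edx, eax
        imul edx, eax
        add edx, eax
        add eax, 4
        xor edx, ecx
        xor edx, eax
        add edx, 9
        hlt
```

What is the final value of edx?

129

mov edx, -7 → edx=-7
mov eax, 18 → eax=18
mov ecx, 36 → ecx=36
shr eax, 1 → eax=18>>1=9
add edx, eax → edx=(-7)+9=2
sub edx, 20 → edx=2-20=-18
and edx, eax → edx=(-18)&9=8
imul edx, eax → edx=8*9=72
add edx, eax → edx=72+9=81
add eax, 4 → eax=9+4=13
xor edx, ecx → edx=81^36=117
xor edx, eax → edx=117^13=120
add edx, 9 → edx=120+9=129
halt.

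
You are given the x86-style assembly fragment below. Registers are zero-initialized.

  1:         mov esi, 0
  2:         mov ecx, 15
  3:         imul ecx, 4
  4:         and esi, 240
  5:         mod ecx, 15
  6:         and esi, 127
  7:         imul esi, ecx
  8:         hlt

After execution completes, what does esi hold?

0

mov esi, 0 → esi=0
mov ecx, 15 → ecx=15
imul ecx, 4 → ecx=15*4=60
and esi, 240 → esi=0&240=0
mod ecx, 15 → ecx=60%15=0
and esi, 127 → esi=0&127=0
imul esi, ecx → esi=0*0=0
halt.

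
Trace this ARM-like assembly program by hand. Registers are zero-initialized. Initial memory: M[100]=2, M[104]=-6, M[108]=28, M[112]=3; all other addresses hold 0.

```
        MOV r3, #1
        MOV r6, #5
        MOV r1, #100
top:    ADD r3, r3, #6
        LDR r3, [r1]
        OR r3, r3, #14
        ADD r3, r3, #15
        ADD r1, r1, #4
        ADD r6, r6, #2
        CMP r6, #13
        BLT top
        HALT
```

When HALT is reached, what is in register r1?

r3=1
r6=5
r1=100
r3=1+6=7
r3=M[100]=2
r3=2|14=14
r3=14+15=29
r1=100+4=104
r6=5+2=7
CMP r6, #13  (cmp 7,13)
BLT top: taken
r3=29+6=35
r3=M[104]=-6
r3=(-6)|14=-2
r3=(-2)+15=13
r1=104+4=108
r6=7+2=9
CMP r6, #13  (cmp 9,13)
BLT top: taken
r3=13+6=19
r3=M[108]=28
r3=28|14=30
r3=30+15=45
r1=108+4=112
r6=9+2=11
CMP r6, #13  (cmp 11,13)
BLT top: taken
r3=45+6=51
r3=M[112]=3
r3=3|14=15
r3=15+15=30
r1=112+4=116
r6=11+2=13
CMP r6, #13  (cmp 13,13)
BLT top: not taken
halt.

116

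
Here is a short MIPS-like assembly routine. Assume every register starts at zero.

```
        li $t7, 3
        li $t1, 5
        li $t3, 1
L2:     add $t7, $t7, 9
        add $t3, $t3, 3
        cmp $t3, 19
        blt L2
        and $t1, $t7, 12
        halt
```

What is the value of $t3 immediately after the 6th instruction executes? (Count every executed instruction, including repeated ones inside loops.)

$t7=3
$t1=5
$t3=1
$t7=3+9=12
$t3=1+3=4
cmp $t3, 19  (cmp 4,19)
After step 6: $t3 = 4.

4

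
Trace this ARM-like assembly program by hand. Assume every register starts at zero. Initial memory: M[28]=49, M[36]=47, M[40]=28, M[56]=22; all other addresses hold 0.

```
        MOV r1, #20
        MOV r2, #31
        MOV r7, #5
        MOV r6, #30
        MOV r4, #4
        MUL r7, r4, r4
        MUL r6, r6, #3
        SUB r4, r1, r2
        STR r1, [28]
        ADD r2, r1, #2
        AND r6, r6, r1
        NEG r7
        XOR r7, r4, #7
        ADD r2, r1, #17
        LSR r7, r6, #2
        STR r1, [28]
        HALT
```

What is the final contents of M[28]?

MOV r1, #20 → r1=20
MOV r2, #31 → r2=31
MOV r7, #5 → r7=5
MOV r6, #30 → r6=30
MOV r4, #4 → r4=4
MUL r7, r4, r4 → r7=4*4=16
MUL r6, r6, #3 → r6=30*3=90
SUB r4, r1, r2 → r4=20-31=-11
STR r1, [28] → M[28]=20
ADD r2, r1, #2 → r2=20+2=22
AND r6, r6, r1 → r6=90&20=16
NEG r7 → r7=-(16)=-16
XOR r7, r4, #7 → r7=(-11)^7=-14
ADD r2, r1, #17 → r2=20+17=37
LSR r7, r6, #2 → r7=16>>2=4
STR r1, [28] → M[28]=20
halt.

20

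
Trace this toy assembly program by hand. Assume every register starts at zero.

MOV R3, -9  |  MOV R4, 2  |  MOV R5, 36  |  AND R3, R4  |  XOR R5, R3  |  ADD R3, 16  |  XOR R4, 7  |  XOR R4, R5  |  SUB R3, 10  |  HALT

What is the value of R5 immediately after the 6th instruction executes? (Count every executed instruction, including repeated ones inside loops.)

after MOV R3, -9: R3=-9
after MOV R4, 2: R4=2
after MOV R5, 36: R5=36
after AND R3, R4: R3=(-9)&2=2
after XOR R5, R3: R5=36^2=38
after ADD R3, 16: R3=2+16=18
After step 6: R5 = 38.

38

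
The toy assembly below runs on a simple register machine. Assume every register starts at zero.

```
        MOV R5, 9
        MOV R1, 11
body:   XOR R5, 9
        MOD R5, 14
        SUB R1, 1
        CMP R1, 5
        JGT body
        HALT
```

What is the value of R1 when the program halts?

5

MOV R5, 9 → R5=9
MOV R1, 11 → R1=11
XOR R5, 9 → R5=9^9=0
MOD R5, 14 → R5=0%14=0
SUB R1, 1 → R1=11-1=10
CMP R1, 5  (cmp 10,5)
JGT body: taken
XOR R5, 9 → R5=0^9=9
MOD R5, 14 → R5=9%14=9
SUB R1, 1 → R1=10-1=9
CMP R1, 5  (cmp 9,5)
JGT body: taken
XOR R5, 9 → R5=9^9=0
MOD R5, 14 → R5=0%14=0
SUB R1, 1 → R1=9-1=8
CMP R1, 5  (cmp 8,5)
JGT body: taken
XOR R5, 9 → R5=0^9=9
MOD R5, 14 → R5=9%14=9
SUB R1, 1 → R1=8-1=7
CMP R1, 5  (cmp 7,5)
JGT body: taken
XOR R5, 9 → R5=9^9=0
MOD R5, 14 → R5=0%14=0
SUB R1, 1 → R1=7-1=6
CMP R1, 5  (cmp 6,5)
JGT body: taken
XOR R5, 9 → R5=0^9=9
MOD R5, 14 → R5=9%14=9
SUB R1, 1 → R1=6-1=5
CMP R1, 5  (cmp 5,5)
JGT body: not taken
halt.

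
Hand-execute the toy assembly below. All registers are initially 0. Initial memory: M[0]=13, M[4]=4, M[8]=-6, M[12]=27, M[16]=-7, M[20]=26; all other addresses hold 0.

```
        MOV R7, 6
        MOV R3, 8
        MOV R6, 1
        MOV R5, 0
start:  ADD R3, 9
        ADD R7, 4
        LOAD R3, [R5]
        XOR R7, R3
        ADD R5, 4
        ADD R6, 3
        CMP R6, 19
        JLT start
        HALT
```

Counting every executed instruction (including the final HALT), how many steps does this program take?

53

after MOV R7, 6: R7=6
after MOV R3, 8: R3=8
after MOV R6, 1: R6=1
after MOV R5, 0: R5=0
after ADD R3, 9: R3=8+9=17
after ADD R7, 4: R7=6+4=10
after LOAD R3, [R5]: R3=M[0]=13
after XOR R7, R3: R7=10^13=7
after ADD R5, 4: R5=0+4=4
after ADD R6, 3: R6=1+3=4
CMP R6, 19  (cmp 4,19)
JLT start: taken
after ADD R3, 9: R3=13+9=22
after ADD R7, 4: R7=7+4=11
after LOAD R3, [R5]: R3=M[4]=4
after XOR R7, R3: R7=11^4=15
after ADD R5, 4: R5=4+4=8
after ADD R6, 3: R6=4+3=7
CMP R6, 19  (cmp 7,19)
JLT start: taken
after ADD R3, 9: R3=4+9=13
after ADD R7, 4: R7=15+4=19
after LOAD R3, [R5]: R3=M[8]=-6
after XOR R7, R3: R7=19^(-6)=-23
after ADD R5, 4: R5=8+4=12
after ADD R6, 3: R6=7+3=10
CMP R6, 19  (cmp 10,19)
JLT start: taken
after ADD R3, 9: R3=(-6)+9=3
after ADD R7, 4: R7=(-23)+4=-19
after LOAD R3, [R5]: R3=M[12]=27
after XOR R7, R3: R7=(-19)^27=-10
after ADD R5, 4: R5=12+4=16
after ADD R6, 3: R6=10+3=13
CMP R6, 19  (cmp 13,19)
JLT start: taken
after ADD R3, 9: R3=27+9=36
after ADD R7, 4: R7=(-10)+4=-6
after LOAD R3, [R5]: R3=M[16]=-7
after XOR R7, R3: R7=(-6)^(-7)=3
after ADD R5, 4: R5=16+4=20
after ADD R6, 3: R6=13+3=16
CMP R6, 19  (cmp 16,19)
JLT start: taken
after ADD R3, 9: R3=(-7)+9=2
after ADD R7, 4: R7=3+4=7
after LOAD R3, [R5]: R3=M[20]=26
after XOR R7, R3: R7=7^26=29
after ADD R5, 4: R5=20+4=24
after ADD R6, 3: R6=16+3=19
CMP R6, 19  (cmp 19,19)
JLT start: not taken
halt.
Total executed instructions: 53.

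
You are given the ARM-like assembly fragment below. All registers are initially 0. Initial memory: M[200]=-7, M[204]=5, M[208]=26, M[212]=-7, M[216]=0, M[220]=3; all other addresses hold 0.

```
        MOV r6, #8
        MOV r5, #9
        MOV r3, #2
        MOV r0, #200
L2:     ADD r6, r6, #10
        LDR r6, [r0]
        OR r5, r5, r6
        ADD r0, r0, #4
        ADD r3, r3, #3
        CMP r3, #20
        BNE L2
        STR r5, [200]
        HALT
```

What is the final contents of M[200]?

r6=8
r5=9
r3=2
r0=200
r6=8+10=18
r6=M[200]=-7
r5=9|(-7)=-7
r0=200+4=204
r3=2+3=5
CMP r3, #20  (cmp 5,20)
BNE L2: taken
r6=(-7)+10=3
r6=M[204]=5
r5=(-7)|5=-3
r0=204+4=208
r3=5+3=8
CMP r3, #20  (cmp 8,20)
BNE L2: taken
r6=5+10=15
r6=M[208]=26
r5=(-3)|26=-1
r0=208+4=212
r3=8+3=11
CMP r3, #20  (cmp 11,20)
BNE L2: taken
r6=26+10=36
r6=M[212]=-7
r5=(-1)|(-7)=-1
r0=212+4=216
r3=11+3=14
CMP r3, #20  (cmp 14,20)
BNE L2: taken
r6=(-7)+10=3
r6=M[216]=0
r5=(-1)|0=-1
r0=216+4=220
r3=14+3=17
CMP r3, #20  (cmp 17,20)
BNE L2: taken
r6=0+10=10
r6=M[220]=3
r5=(-1)|3=-1
r0=220+4=224
r3=17+3=20
CMP r3, #20  (cmp 20,20)
BNE L2: not taken
STR r5, [200] → M[200]=-1
halt.

-1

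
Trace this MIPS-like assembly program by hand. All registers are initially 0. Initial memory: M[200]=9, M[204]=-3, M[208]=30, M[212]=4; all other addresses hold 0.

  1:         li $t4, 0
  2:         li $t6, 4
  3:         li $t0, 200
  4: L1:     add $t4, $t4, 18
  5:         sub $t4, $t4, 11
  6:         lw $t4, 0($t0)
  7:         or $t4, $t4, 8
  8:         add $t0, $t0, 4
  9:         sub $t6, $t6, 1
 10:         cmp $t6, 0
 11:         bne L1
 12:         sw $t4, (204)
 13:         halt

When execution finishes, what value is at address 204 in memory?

12

li $t4, 0 → $t4=0
li $t6, 4 → $t6=4
li $t0, 200 → $t0=200
add $t4, $t4, 18 → $t4=0+18=18
sub $t4, $t4, 11 → $t4=18-11=7
lw $t4, 0($t0) → $t4=M[200]=9
or $t4, $t4, 8 → $t4=9|8=9
add $t0, $t0, 4 → $t0=200+4=204
sub $t6, $t6, 1 → $t6=4-1=3
cmp $t6, 0  (cmp 3,0)
bne L1: taken
add $t4, $t4, 18 → $t4=9+18=27
sub $t4, $t4, 11 → $t4=27-11=16
lw $t4, 0($t0) → $t4=M[204]=-3
or $t4, $t4, 8 → $t4=(-3)|8=-3
add $t0, $t0, 4 → $t0=204+4=208
sub $t6, $t6, 1 → $t6=3-1=2
cmp $t6, 0  (cmp 2,0)
bne L1: taken
add $t4, $t4, 18 → $t4=(-3)+18=15
sub $t4, $t4, 11 → $t4=15-11=4
lw $t4, 0($t0) → $t4=M[208]=30
or $t4, $t4, 8 → $t4=30|8=30
add $t0, $t0, 4 → $t0=208+4=212
sub $t6, $t6, 1 → $t6=2-1=1
cmp $t6, 0  (cmp 1,0)
bne L1: taken
add $t4, $t4, 18 → $t4=30+18=48
sub $t4, $t4, 11 → $t4=48-11=37
lw $t4, 0($t0) → $t4=M[212]=4
or $t4, $t4, 8 → $t4=4|8=12
add $t0, $t0, 4 → $t0=212+4=216
sub $t6, $t6, 1 → $t6=1-1=0
cmp $t6, 0  (cmp 0,0)
bne L1: not taken
sw $t4, (204) → M[204]=12
halt.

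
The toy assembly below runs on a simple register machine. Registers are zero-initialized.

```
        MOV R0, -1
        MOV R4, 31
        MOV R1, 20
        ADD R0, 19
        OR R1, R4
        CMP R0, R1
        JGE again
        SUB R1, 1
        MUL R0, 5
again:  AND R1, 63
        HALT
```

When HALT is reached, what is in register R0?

90

MOV R0, -1 → R0=-1
MOV R4, 31 → R4=31
MOV R1, 20 → R1=20
ADD R0, 19 → R0=(-1)+19=18
OR R1, R4 → R1=20|31=31
CMP R0, R1  (cmp 18,31)
JGE again: not taken
SUB R1, 1 → R1=31-1=30
MUL R0, 5 → R0=18*5=90
AND R1, 63 → R1=30&63=30
halt.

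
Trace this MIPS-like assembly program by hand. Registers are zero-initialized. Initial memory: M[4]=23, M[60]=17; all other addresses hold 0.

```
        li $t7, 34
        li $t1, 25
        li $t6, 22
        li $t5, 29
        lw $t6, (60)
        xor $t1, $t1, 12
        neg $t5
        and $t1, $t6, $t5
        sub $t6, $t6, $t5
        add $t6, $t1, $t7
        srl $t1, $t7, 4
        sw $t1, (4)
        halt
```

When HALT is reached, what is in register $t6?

35

$t7=34
$t1=25
$t6=22
$t5=29
$t6=M[60]=17
$t1=25^12=21
$t5=-(29)=-29
$t1=17&(-29)=1
$t6=17-(-29)=46
$t6=1+34=35
$t1=34>>4=2
sw $t1, (4) → M[4]=2
halt.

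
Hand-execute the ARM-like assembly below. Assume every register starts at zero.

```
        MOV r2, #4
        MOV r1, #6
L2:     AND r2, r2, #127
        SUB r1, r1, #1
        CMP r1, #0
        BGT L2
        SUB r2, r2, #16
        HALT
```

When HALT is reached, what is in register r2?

MOV r2, #4 → r2=4
MOV r1, #6 → r1=6
AND r2, r2, #127 → r2=4&127=4
SUB r1, r1, #1 → r1=6-1=5
CMP r1, #0  (cmp 5,0)
BGT L2: taken
AND r2, r2, #127 → r2=4&127=4
SUB r1, r1, #1 → r1=5-1=4
CMP r1, #0  (cmp 4,0)
BGT L2: taken
AND r2, r2, #127 → r2=4&127=4
SUB r1, r1, #1 → r1=4-1=3
CMP r1, #0  (cmp 3,0)
BGT L2: taken
AND r2, r2, #127 → r2=4&127=4
SUB r1, r1, #1 → r1=3-1=2
CMP r1, #0  (cmp 2,0)
BGT L2: taken
AND r2, r2, #127 → r2=4&127=4
SUB r1, r1, #1 → r1=2-1=1
CMP r1, #0  (cmp 1,0)
BGT L2: taken
AND r2, r2, #127 → r2=4&127=4
SUB r1, r1, #1 → r1=1-1=0
CMP r1, #0  (cmp 0,0)
BGT L2: not taken
SUB r2, r2, #16 → r2=4-16=-12
halt.

-12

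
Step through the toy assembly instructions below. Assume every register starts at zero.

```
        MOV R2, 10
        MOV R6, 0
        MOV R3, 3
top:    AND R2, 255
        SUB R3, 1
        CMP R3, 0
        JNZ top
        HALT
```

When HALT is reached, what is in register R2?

R2=10
R6=0
R3=3
R2=10&255=10
R3=3-1=2
CMP R3, 0  (cmp 2,0)
JNZ top: taken
R2=10&255=10
R3=2-1=1
CMP R3, 0  (cmp 1,0)
JNZ top: taken
R2=10&255=10
R3=1-1=0
CMP R3, 0  (cmp 0,0)
JNZ top: not taken
halt.

10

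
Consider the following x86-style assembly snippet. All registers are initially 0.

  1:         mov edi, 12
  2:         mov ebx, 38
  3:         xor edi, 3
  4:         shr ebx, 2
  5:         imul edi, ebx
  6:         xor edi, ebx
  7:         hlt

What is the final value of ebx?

9

edi=12
ebx=38
edi=12^3=15
ebx=38>>2=9
edi=15*9=135
edi=135^9=142
halt.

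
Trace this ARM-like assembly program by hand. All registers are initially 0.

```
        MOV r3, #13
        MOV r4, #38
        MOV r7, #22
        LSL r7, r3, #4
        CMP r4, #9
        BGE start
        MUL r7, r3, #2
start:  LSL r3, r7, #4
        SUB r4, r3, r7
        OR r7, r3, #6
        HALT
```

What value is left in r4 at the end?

r3=13
r4=38
r7=22
r7=13<<4=208
CMP r4, #9  (cmp 38,9)
BGE start: taken
r3=208<<4=3328
r4=3328-208=3120
r7=3328|6=3334
halt.

3120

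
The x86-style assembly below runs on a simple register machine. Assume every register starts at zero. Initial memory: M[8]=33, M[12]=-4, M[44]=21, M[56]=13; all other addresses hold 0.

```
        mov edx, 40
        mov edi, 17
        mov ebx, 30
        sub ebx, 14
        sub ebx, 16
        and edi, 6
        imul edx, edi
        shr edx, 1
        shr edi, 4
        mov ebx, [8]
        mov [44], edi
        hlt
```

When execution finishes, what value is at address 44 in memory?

0

after mov edx, 40: edx=40
after mov edi, 17: edi=17
after mov ebx, 30: ebx=30
after sub ebx, 14: ebx=30-14=16
after sub ebx, 16: ebx=16-16=0
after and edi, 6: edi=17&6=0
after imul edx, edi: edx=40*0=0
after shr edx, 1: edx=0>>1=0
after shr edi, 4: edi=0>>4=0
after mov ebx, [8]: ebx=M[8]=33
mov [44], edi → M[44]=0
halt.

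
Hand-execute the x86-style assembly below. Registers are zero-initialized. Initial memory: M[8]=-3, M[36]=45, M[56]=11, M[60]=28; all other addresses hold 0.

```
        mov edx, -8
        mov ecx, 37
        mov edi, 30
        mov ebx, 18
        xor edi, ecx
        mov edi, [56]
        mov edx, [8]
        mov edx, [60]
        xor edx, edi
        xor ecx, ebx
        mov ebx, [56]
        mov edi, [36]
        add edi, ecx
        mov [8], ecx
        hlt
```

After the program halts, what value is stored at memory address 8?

55

after mov edx, -8: edx=-8
after mov ecx, 37: ecx=37
after mov edi, 30: edi=30
after mov ebx, 18: ebx=18
after xor edi, ecx: edi=30^37=59
after mov edi, [56]: edi=M[56]=11
after mov edx, [8]: edx=M[8]=-3
after mov edx, [60]: edx=M[60]=28
after xor edx, edi: edx=28^11=23
after xor ecx, ebx: ecx=37^18=55
after mov ebx, [56]: ebx=M[56]=11
after mov edi, [36]: edi=M[36]=45
after add edi, ecx: edi=45+55=100
mov [8], ecx → M[8]=55
halt.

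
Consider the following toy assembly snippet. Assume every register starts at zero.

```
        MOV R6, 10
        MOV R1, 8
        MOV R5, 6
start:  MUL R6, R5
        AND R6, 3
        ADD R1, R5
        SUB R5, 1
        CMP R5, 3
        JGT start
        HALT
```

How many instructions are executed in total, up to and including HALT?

22

R6=10
R1=8
R5=6
R6=10*6=60
R6=60&3=0
R1=8+6=14
R5=6-1=5
CMP R5, 3  (cmp 5,3)
JGT start: taken
R6=0*5=0
R6=0&3=0
R1=14+5=19
R5=5-1=4
CMP R5, 3  (cmp 4,3)
JGT start: taken
R6=0*4=0
R6=0&3=0
R1=19+4=23
R5=4-1=3
CMP R5, 3  (cmp 3,3)
JGT start: not taken
halt.
Total executed instructions: 22.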